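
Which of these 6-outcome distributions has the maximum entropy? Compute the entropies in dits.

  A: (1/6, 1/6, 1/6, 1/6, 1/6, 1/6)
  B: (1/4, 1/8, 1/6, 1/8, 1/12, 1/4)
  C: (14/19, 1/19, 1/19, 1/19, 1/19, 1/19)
A

For a discrete distribution over n outcomes, entropy is maximized by the uniform distribution.

Computing entropies:
H(A) = 0.7782 dits
H(B) = 0.7464 dits
H(C) = 0.4342 dits

The uniform distribution (where all probabilities equal 1/6) achieves the maximum entropy of log_10(6) = 0.7782 dits.

Distribution A has the highest entropy.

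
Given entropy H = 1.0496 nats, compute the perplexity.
2.8565

Perplexity is e^H (or exp(H) for natural log).

H = 1.0496 nats
Perplexity = e^1.0496 = 2.8565

Interpretation: The model's uncertainty is equivalent to choosing uniformly among 2.9 options.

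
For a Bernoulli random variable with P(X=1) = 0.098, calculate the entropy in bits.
0.4626 bits

The binary entropy function is:
H(p) = -p log(p) - (1-p) log(1-p)

H(0.098) = -0.098 × log_2(0.098) - 0.902 × log_2(0.902)
H(0.098) = 0.4626 bits

Note: Binary entropy is maximized at p=0.5 (H=1 bit) and minimized at p=0 or p=1 (H=0).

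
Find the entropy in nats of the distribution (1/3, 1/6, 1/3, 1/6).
1.3297 nats

Shannon entropy is H(X) = -Σ p(x) log p(x).

For P = (1/3, 1/6, 1/3, 1/6):
H = -1/3 × log_e(1/3) -1/6 × log_e(1/6) -1/3 × log_e(1/3) -1/6 × log_e(1/6)
H = 1.3297 nats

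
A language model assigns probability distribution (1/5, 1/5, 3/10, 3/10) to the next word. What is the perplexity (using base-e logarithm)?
3.9203

Perplexity is e^H (or exp(H) for natural log).

First, H = -Σ p log p = 1.3662 nats
Perplexity = e^1.3662 = 3.9203

Interpretation: The model's uncertainty is equivalent to choosing uniformly among 3.9 options.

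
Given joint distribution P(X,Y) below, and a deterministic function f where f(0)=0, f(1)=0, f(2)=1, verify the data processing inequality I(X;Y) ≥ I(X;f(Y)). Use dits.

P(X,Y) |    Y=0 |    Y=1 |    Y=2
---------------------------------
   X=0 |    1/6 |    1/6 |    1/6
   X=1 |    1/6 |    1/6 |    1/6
I(X;Y) = 0.0000, I(X;f(Y)) = 0.0000, inequality holds: 0.0000 ≥ 0.0000

Data Processing Inequality: For any Markov chain X → Y → Z, we have I(X;Y) ≥ I(X;Z).

Here Z = f(Y) is a deterministic function of Y, forming X → Y → Z.

Original I(X;Y) = 0.0000 dits

After applying f:
P(X,Z) where Z=f(Y):
- P(X,Z=0) = P(X,Y=0) + P(X,Y=1)
- P(X,Z=1) = P(X,Y=2)

I(X;Z) = I(X;f(Y)) = 0.0000 dits

Verification: 0.0000 ≥ 0.0000 ✓

Information cannot be created by processing; the function f can only lose information about X.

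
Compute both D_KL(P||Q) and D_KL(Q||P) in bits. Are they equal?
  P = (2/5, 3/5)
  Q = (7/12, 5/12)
D_KL(P||Q) = 0.0979, D_KL(Q||P) = 0.0983

KL divergence is not symmetric: D_KL(P||Q) ≠ D_KL(Q||P) in general.

D_KL(P||Q) = 0.0979 bits
D_KL(Q||P) = 0.0983 bits

No, they are not equal!

This asymmetry is why KL divergence is not a true distance metric.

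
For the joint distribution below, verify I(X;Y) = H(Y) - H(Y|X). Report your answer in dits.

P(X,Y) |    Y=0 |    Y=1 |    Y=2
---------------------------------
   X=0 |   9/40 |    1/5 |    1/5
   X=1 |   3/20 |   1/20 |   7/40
I(X;Y) = 0.0109 dits

Mutual information has multiple equivalent forms:
- I(X;Y) = H(X) - H(X|Y)
- I(X;Y) = H(Y) - H(Y|X)
- I(X;Y) = H(X) + H(Y) - H(X,Y)

Computing all quantities:
H(X) = 0.2873, H(Y) = 0.4700, H(X,Y) = 0.7465
H(X|Y) = 0.2765, H(Y|X) = 0.4591

Verification:
H(X) - H(X|Y) = 0.2873 - 0.2765 = 0.0109
H(Y) - H(Y|X) = 0.4700 - 0.4591 = 0.0109
H(X) + H(Y) - H(X,Y) = 0.2873 + 0.4700 - 0.7465 = 0.0109

All forms give I(X;Y) = 0.0109 dits. ✓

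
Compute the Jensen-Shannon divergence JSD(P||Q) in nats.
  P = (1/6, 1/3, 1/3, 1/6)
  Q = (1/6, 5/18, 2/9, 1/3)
0.0210 nats

Jensen-Shannon divergence is:
JSD(P||Q) = 0.5 × D_KL(P||M) + 0.5 × D_KL(Q||M)
where M = 0.5 × (P + Q) is the mixture distribution.

M = 0.5 × (1/6, 1/3, 1/3, 1/6) + 0.5 × (1/6, 5/18, 2/9, 1/3) = (1/6, 11/36, 5/18, 1/4)

D_KL(P||M) = 0.0222 nats
D_KL(Q||M) = 0.0198 nats

JSD(P||Q) = 0.5 × 0.0222 + 0.5 × 0.0198 = 0.0210 nats

Unlike KL divergence, JSD is symmetric and bounded: 0 ≤ JSD ≤ log(2).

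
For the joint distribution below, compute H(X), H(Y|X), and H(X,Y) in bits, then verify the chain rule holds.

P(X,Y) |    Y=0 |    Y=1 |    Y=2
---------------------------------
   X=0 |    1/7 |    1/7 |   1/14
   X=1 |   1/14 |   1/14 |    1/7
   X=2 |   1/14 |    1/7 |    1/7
H(X,Y) = 3.0931, H(X) = 1.5774, H(Y|X) = 1.5157 (all in bits)

Chain rule: H(X,Y) = H(X) + H(Y|X)

Left side — joint entropy directly:
H(X,Y) = -Σ p(x,y) log p(x,y) = 3.0931 bits

Right side — compute H(Y|X) from the conditional distributions:
P(X) = (5/14, 2/7, 5/14), so H(X) = 1.5774 bits
H(Y|X) = Σ_x P(X=x) · H(Y|X=x):
  P(Y|X=0) = (2/5, 2/5, 1/5), H(Y|X=0) = 1.5219, weight P(X=0) = 5/14
  P(Y|X=1) = (1/4, 1/4, 1/2), H(Y|X=1) = 1.5000, weight P(X=1) = 2/7
  P(Y|X=2) = (1/5, 2/5, 2/5), H(Y|X=2) = 1.5219, weight P(X=2) = 5/14
H(Y|X) = 1.5157 bits

H(X) + H(Y|X) = 1.5774 + 1.5157 = 3.0931 bits

Both sides equal 3.0931 bits. ✓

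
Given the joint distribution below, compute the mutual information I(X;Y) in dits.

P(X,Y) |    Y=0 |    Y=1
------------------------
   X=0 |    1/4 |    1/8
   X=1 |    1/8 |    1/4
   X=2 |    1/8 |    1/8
0.0184 dits

Mutual information: I(X;Y) = H(X) + H(Y) - H(X,Y)

Marginals:
P(X) = (3/8, 3/8, 1/4), H(X) = 0.4700 dits
P(Y) = (1/2, 1/2), H(Y) = 0.3010 dits

Joint entropy: H(X,Y) = 0.7526 dits

I(X;Y) = 0.4700 + 0.3010 - 0.7526 = 0.0184 dits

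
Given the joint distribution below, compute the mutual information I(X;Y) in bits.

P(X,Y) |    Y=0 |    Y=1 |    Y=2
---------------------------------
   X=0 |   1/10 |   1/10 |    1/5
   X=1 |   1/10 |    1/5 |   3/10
0.0100 bits

Mutual information: I(X;Y) = H(X) + H(Y) - H(X,Y)

Marginals:
P(X) = (2/5, 3/5), H(X) = 0.9710 bits
P(Y) = (1/5, 3/10, 1/2), H(Y) = 1.4855 bits

Joint entropy: H(X,Y) = 2.4464 bits

I(X;Y) = 0.9710 + 1.4855 - 2.4464 = 0.0100 bits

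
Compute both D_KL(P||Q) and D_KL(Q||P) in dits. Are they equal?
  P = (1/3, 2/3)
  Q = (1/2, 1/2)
D_KL(P||Q) = 0.0246, D_KL(Q||P) = 0.0256

KL divergence is not symmetric: D_KL(P||Q) ≠ D_KL(Q||P) in general.

D_KL(P||Q) = 0.0246 dits
D_KL(Q||P) = 0.0256 dits

No, they are not equal!

This asymmetry is why KL divergence is not a true distance metric.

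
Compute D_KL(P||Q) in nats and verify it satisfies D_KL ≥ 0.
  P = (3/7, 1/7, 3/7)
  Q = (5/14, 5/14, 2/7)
0.1210 nats

KL divergence satisfies the Gibbs inequality: D_KL(P||Q) ≥ 0 for all distributions P, Q.

D_KL(P||Q) = Σ p(x) log(p(x)/q(x))
Term by term:
  x=0: 3/7 × log_e[(3/7)/(5/14)] = 0.0781
  x=1: 1/7 × log_e[(1/7)/(5/14)] = -0.1309
  x=2: 3/7 × log_e[(3/7)/(2/7)] = 0.1738
D_KL(P||Q) = 0.1210 nats

D_KL(P||Q) = 0.1210 ≥ 0 ✓

This non-negativity is a fundamental property: relative entropy cannot be negative because it measures how different Q is from P.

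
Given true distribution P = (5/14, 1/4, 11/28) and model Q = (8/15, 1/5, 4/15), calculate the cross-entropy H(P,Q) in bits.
1.6535 bits

Cross-entropy: H(P,Q) = -Σ p(x) log q(x)

Alternatively: H(P,Q) = H(P) + D_KL(P||Q)
H(P) = 1.5601 bits
D_KL(P||Q) = 0.0935 bits

H(P,Q) = 1.5601 + 0.0935 = 1.6535 bits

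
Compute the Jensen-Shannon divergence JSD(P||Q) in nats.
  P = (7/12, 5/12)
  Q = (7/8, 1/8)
0.0561 nats

Jensen-Shannon divergence is:
JSD(P||Q) = 0.5 × D_KL(P||M) + 0.5 × D_KL(Q||M)
where M = 0.5 × (P + Q) is the mixture distribution.

M = 0.5 × (7/12, 5/12) + 0.5 × (7/8, 1/8) = (0.729167, 0.270833)

D_KL(P||M) = 0.0493 nats
D_KL(Q||M) = 0.0629 nats

JSD(P||Q) = 0.5 × 0.0493 + 0.5 × 0.0629 = 0.0561 nats

Unlike KL divergence, JSD is symmetric and bounded: 0 ≤ JSD ≤ log(2).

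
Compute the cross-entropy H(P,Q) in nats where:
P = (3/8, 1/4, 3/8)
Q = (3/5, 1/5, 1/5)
1.1975 nats

Cross-entropy: H(P,Q) = -Σ p(x) log q(x)

Alternatively: H(P,Q) = H(P) + D_KL(P||Q)
H(P) = 1.0822 nats
D_KL(P||Q) = 0.1153 nats

H(P,Q) = 1.0822 + 0.1153 = 1.1975 nats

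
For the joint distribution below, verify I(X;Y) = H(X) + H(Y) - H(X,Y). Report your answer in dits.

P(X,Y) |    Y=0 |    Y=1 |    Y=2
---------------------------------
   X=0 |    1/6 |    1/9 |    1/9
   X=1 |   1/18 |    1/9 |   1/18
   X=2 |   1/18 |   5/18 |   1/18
I(X;Y) = 0.0331 dits

Mutual information has multiple equivalent forms:
- I(X;Y) = H(X) - H(X|Y)
- I(X;Y) = H(Y) - H(Y|X)
- I(X;Y) = H(X) + H(Y) - H(X,Y)

Computing all quantities:
H(X) = 0.4642, H(Y) = 0.4502, H(X,Y) = 0.8813
H(X|Y) = 0.4310, H(Y|X) = 0.4171

Verification:
H(X) - H(X|Y) = 0.4642 - 0.4310 = 0.0331
H(Y) - H(Y|X) = 0.4502 - 0.4171 = 0.0331
H(X) + H(Y) - H(X,Y) = 0.4642 + 0.4502 - 0.8813 = 0.0331

All forms give I(X;Y) = 0.0331 dits. ✓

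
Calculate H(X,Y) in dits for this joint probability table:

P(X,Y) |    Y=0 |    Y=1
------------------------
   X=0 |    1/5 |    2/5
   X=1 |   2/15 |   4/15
0.5687 dits

Joint entropy is H(X,Y) = -Σ_{x,y} p(x,y) log p(x,y).

Summing over all non-zero entries:
H(X,Y) = -[1/5·log_10(1/5) + 2/5·log_10(2/5) + 2/15·log_10(2/15) + 4/15·log_10(4/15)]
H(X,Y) = 0.5687 dits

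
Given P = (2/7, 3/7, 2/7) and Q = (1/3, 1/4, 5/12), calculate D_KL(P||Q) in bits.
0.1142 bits

KL divergence: D_KL(P||Q) = Σ p(x) log(p(x)/q(x))

Computing term by term:
  x=0: 2/7 × log_2[(2/7)/(1/3)] = 2/7 × -0.2224 = -0.0635
  x=1: 3/7 × log_2[(3/7)/(1/4)] = 3/7 × 0.7776 = 0.3333
  x=2: 2/7 × log_2[(2/7)/(5/12)] = 2/7 × -0.5443 = -0.1555

D_KL(P||Q) = 0.1142 bits

Note: KL divergence is always non-negative and equals 0 iff P = Q.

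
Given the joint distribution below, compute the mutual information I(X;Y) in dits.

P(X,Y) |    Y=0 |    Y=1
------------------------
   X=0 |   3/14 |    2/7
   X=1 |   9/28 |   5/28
0.0101 dits

Mutual information: I(X;Y) = H(X) + H(Y) - H(X,Y)

Marginals:
P(X) = (1/2, 1/2), H(X) = 0.3010 dits
P(Y) = (15/28, 13/28), H(Y) = 0.2999 dits

Joint entropy: H(X,Y) = 0.5908 dits

I(X;Y) = 0.3010 + 0.2999 - 0.5908 = 0.0101 dits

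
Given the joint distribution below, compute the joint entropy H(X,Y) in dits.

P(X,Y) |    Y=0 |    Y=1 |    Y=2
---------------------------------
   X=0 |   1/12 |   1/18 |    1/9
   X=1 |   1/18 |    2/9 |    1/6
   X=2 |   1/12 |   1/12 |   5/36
0.9092 dits

Joint entropy is H(X,Y) = -Σ_{x,y} p(x,y) log p(x,y).

Summing over all non-zero entries:
H(X,Y) = -[1/12·log_10(1/12) + 1/18·log_10(1/18) + 1/9·log_10(1/9) + 1/18·log_10(1/18) + 2/9·log_10(2/9) + 1/6·log_10(1/6) + 1/12·log_10(1/12) + 1/12·log_10(1/12) + 5/36·log_10(5/36)]
H(X,Y) = 0.9092 dits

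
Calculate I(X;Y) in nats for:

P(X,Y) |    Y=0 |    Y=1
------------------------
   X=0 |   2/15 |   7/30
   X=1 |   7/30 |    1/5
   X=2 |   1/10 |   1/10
0.0129 nats

Mutual information: I(X;Y) = H(X) + H(Y) - H(X,Y)

Marginals:
P(X) = (11/30, 13/30, 1/5), H(X) = 1.0521 nats
P(Y) = (7/15, 8/15), H(Y) = 0.6909 nats

Joint entropy: H(X,Y) = 1.7302 nats

I(X;Y) = 1.0521 + 0.6909 - 1.7302 = 0.0129 nats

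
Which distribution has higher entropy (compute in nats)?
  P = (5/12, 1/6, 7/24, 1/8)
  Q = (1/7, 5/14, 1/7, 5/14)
Q

Computing entropies in nats:
H(P) = 1.2827
H(Q) = 1.2914

Distribution Q has higher entropy.

Intuition: The distribution closer to uniform (more spread out) has higher entropy.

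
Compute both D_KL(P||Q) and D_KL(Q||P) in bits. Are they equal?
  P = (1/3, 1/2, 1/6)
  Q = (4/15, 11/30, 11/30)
D_KL(P||Q) = 0.1415, D_KL(Q||P) = 0.1672

KL divergence is not symmetric: D_KL(P||Q) ≠ D_KL(Q||P) in general.

D_KL(P||Q) = 0.1415 bits
D_KL(Q||P) = 0.1672 bits

No, they are not equal!

This asymmetry is why KL divergence is not a true distance metric.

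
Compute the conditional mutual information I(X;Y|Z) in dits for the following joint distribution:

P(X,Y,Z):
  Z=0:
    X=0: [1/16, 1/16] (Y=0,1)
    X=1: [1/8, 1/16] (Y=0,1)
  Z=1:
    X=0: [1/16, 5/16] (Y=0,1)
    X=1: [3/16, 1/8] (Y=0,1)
0.0329 dits

Conditional mutual information: I(X;Y|Z) = H(X|Z) + H(Y|Z) - H(X,Y|Z)

H(Z) = 0.2697
H(X,Z) = 0.5668 → H(X|Z) = 0.2971
H(Y,Z) = 0.5568 → H(Y|Z) = 0.2871
H(X,Y,Z) = 0.8210 → H(X,Y|Z) = 0.5512

I(X;Y|Z) = 0.2971 + 0.2871 - 0.5512 = 0.0329 dits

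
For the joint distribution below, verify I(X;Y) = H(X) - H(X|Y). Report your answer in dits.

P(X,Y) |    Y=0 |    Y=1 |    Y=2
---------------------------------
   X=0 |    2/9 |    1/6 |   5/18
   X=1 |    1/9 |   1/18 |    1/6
I(X;Y) = 0.0023 dits

Mutual information has multiple equivalent forms:
- I(X;Y) = H(X) - H(X|Y)
- I(X;Y) = H(Y) - H(Y|X)
- I(X;Y) = H(X) + H(Y) - H(X,Y)

Computing all quantities:
H(X) = 0.2764, H(Y) = 0.4607, H(X,Y) = 0.7348
H(X|Y) = 0.2741, H(Y|X) = 0.4584

Verification:
H(X) - H(X|Y) = 0.2764 - 0.2741 = 0.0023
H(Y) - H(Y|X) = 0.4607 - 0.4584 = 0.0023
H(X) + H(Y) - H(X,Y) = 0.2764 + 0.4607 - 0.7348 = 0.0023

All forms give I(X;Y) = 0.0023 dits. ✓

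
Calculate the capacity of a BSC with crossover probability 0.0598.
0.6733 bits

For a binary symmetric channel (BSC) with error probability p:
Capacity C = 1 - H(p) bits per symbol

where H(p) = -p log₂(p) - (1-p) log₂(1-p) is the binary entropy function.

H(0.0598) = 0.3267 bits
C = 1 - 0.3267 = 0.6733 bits per symbol

This means we can reliably transmit up to 0.6733 bits of information per channel use.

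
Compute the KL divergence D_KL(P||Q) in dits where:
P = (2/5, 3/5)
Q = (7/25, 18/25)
0.0145 dits

KL divergence: D_KL(P||Q) = Σ p(x) log(p(x)/q(x))

Computing term by term:
  x=0: 2/5 × log_10[(2/5)/(7/25)] = 2/5 × 0.1549 = 0.0620
  x=1: 3/5 × log_10[(3/5)/(18/25)] = 3/5 × -0.0792 = -0.0475

D_KL(P||Q) = 0.0145 dits

Note: KL divergence is always non-negative and equals 0 iff P = Q.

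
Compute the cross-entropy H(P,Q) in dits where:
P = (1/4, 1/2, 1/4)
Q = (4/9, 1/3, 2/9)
0.4899 dits

Cross-entropy: H(P,Q) = -Σ p(x) log q(x)

Alternatively: H(P,Q) = H(P) + D_KL(P||Q)
H(P) = 0.4515 dits
D_KL(P||Q) = 0.0384 dits

H(P,Q) = 0.4515 + 0.0384 = 0.4899 dits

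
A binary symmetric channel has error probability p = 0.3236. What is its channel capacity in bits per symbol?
0.0917 bits

For a binary symmetric channel (BSC) with error probability p:
Capacity C = 1 - H(p) bits per symbol

where H(p) = -p log₂(p) - (1-p) log₂(1-p) is the binary entropy function.

H(0.3236) = 0.9083 bits
C = 1 - 0.9083 = 0.0917 bits per symbol

This means we can reliably transmit up to 0.0917 bits of information per channel use.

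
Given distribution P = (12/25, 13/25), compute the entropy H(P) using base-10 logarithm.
0.3007 dits

Shannon entropy is H(X) = -Σ p(x) log p(x).

For P = (12/25, 13/25):
H = -12/25 × log_10(12/25) -13/25 × log_10(13/25)
H = 0.3007 dits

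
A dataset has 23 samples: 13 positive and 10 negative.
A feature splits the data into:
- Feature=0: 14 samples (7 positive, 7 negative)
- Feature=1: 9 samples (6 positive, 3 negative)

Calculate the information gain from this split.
0.0197 bits

Information Gain = H(Y) - H(Y|Feature)

Before split:
P(positive) = 13/23 = 0.5652
H(Y) = 0.9877 bits

After split:
Feature=0: H = 1.0000 bits (weight = 14/23)
Feature=1: H = 0.9183 bits (weight = 9/23)
H(Y|Feature) = (14/23)×1.0000 + (9/23)×0.9183 = 0.9680 bits

Information Gain = 0.9877 - 0.9680 = 0.0197 bits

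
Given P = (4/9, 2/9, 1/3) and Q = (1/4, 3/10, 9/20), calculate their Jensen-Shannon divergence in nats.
0.0211 nats

Jensen-Shannon divergence is:
JSD(P||Q) = 0.5 × D_KL(P||M) + 0.5 × D_KL(Q||M)
where M = 0.5 × (P + Q) is the mixture distribution.

M = 0.5 × (4/9, 2/9, 1/3) + 0.5 × (1/4, 3/10, 9/20) = (0.347222, 0.261111, 0.391667)

D_KL(P||M) = 0.0201 nats
D_KL(Q||M) = 0.0220 nats

JSD(P||Q) = 0.5 × 0.0201 + 0.5 × 0.0220 = 0.0211 nats

Unlike KL divergence, JSD is symmetric and bounded: 0 ≤ JSD ≤ log(2).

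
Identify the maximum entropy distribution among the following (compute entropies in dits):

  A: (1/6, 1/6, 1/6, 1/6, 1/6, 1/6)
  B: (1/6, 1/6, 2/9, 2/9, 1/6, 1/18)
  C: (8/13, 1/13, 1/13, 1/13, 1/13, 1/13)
A

For a discrete distribution over n outcomes, entropy is maximized by the uniform distribution.

Computing entropies:
H(A) = 0.7782 dits
H(B) = 0.7491 dits
H(C) = 0.5582 dits

The uniform distribution (where all probabilities equal 1/6) achieves the maximum entropy of log_10(6) = 0.7782 dits.

Distribution A has the highest entropy.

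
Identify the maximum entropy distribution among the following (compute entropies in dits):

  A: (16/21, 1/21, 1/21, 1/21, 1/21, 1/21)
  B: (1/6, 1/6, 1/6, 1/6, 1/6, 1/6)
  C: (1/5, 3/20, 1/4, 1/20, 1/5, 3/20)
B

For a discrete distribution over n outcomes, entropy is maximized by the uniform distribution.

Computing entropies:
H(A) = 0.4048 dits
H(B) = 0.7782 dits
H(C) = 0.7423 dits

The uniform distribution (where all probabilities equal 1/6) achieves the maximum entropy of log_10(6) = 0.7782 dits.

Distribution B has the highest entropy.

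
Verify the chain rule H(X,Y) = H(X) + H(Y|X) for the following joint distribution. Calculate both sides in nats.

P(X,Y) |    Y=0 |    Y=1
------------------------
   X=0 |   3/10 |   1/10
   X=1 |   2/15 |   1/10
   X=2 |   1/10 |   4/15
H(X,Y) = 1.6731, H(X) = 1.0740, H(Y|X) = 0.5991 (all in nats)

Chain rule: H(X,Y) = H(X) + H(Y|X)

Left side — joint entropy directly:
H(X,Y) = -Σ p(x,y) log p(x,y) = 1.6731 nats

Right side — compute H(Y|X) from the conditional distributions:
P(X) = (2/5, 7/30, 11/30), so H(X) = 1.0740 nats
H(Y|X) = Σ_x P(X=x) · H(Y|X=x):
  P(Y|X=0) = (3/4, 1/4), H(Y|X=0) = 0.5623, weight P(X=0) = 2/5
  P(Y|X=1) = (4/7, 3/7), H(Y|X=1) = 0.6829, weight P(X=1) = 7/30
  P(Y|X=2) = (3/11, 8/11), H(Y|X=2) = 0.5860, weight P(X=2) = 11/30
H(Y|X) = 0.5991 nats

H(X) + H(Y|X) = 1.0740 + 0.5991 = 1.6731 nats

Both sides equal 1.6731 nats. ✓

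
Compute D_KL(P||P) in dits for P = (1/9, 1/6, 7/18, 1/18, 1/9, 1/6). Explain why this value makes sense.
0.0000 dits

KL divergence satisfies the Gibbs inequality: D_KL(P||Q) ≥ 0 for all distributions P, Q.

D_KL(P||Q) = Σ p(x) log(p(x)/q(x))
Each term is p(x) × log_10(p(x)/p(x)) = p(x) × log_10(1) = 0, so the sum is 0.
D_KL(P||Q) = 0.0000 dits

When P = Q, the KL divergence is exactly 0, as there is no 'divergence' between identical distributions.

This non-negativity is a fundamental property: relative entropy cannot be negative because it measures how different Q is from P.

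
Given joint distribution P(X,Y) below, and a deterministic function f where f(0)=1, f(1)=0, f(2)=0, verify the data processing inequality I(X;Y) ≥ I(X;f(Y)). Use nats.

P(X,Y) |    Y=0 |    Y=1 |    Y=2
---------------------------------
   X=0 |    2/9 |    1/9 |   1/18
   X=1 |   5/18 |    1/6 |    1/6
I(X;Y) = 0.0129, I(X;f(Y)) = 0.0065, inequality holds: 0.0129 ≥ 0.0065

Data Processing Inequality: For any Markov chain X → Y → Z, we have I(X;Y) ≥ I(X;Z).

Here Z = f(Y) is a deterministic function of Y, forming X → Y → Z.

Original I(X;Y) = 0.0129 nats

After applying f:
P(X,Z) where Z=f(Y):
- P(X,Z=0) = P(X,Y=1) + P(X,Y=2)
- P(X,Z=1) = P(X,Y=0)

I(X;Z) = I(X;f(Y)) = 0.0065 nats

Verification: 0.0129 ≥ 0.0065 ✓

Information cannot be created by processing; the function f can only lose information about X.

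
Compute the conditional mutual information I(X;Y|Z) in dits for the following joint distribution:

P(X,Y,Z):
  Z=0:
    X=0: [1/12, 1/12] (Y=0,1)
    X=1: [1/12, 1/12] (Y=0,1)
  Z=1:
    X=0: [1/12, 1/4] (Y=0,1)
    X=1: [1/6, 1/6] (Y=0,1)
0.0098 dits

Conditional mutual information: I(X;Y|Z) = H(X|Z) + H(Y|Z) - H(X,Y|Z)

H(Z) = 0.2764
H(X,Z) = 0.5775 → H(X|Z) = 0.3010
H(Y,Z) = 0.5683 → H(Y|Z) = 0.2919
H(X,Y,Z) = 0.8596 → H(X,Y|Z) = 0.5831

I(X;Y|Z) = 0.3010 + 0.2919 - 0.5831 = 0.0098 dits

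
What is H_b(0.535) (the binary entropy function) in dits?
0.3000 dits

The binary entropy function is:
H(p) = -p log(p) - (1-p) log(1-p)

H(0.535) = -0.535 × log_10(0.535) - 0.465 × log_10(0.465)
H(0.535) = 0.3000 dits

Note: Binary entropy is maximized at p=0.5 (H=1 bit) and minimized at p=0 or p=1 (H=0).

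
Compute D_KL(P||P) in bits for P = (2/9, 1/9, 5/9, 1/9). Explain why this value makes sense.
0.0000 bits

KL divergence satisfies the Gibbs inequality: D_KL(P||Q) ≥ 0 for all distributions P, Q.

D_KL(P||Q) = Σ p(x) log(p(x)/q(x))
Each term is p(x) × log_2(p(x)/p(x)) = p(x) × log_2(1) = 0, so the sum is 0.
D_KL(P||Q) = 0.0000 bits

When P = Q, the KL divergence is exactly 0, as there is no 'divergence' between identical distributions.

This non-negativity is a fundamental property: relative entropy cannot be negative because it measures how different Q is from P.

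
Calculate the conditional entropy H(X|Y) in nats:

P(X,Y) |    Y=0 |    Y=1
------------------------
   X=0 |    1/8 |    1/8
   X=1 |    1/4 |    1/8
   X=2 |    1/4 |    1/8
1.0713 nats

Using the chain rule: H(X|Y) = H(X,Y) - H(Y)

First, compute H(X,Y) = 1.7329 nats

Marginal P(Y) = (5/8, 3/8)
H(Y) = 0.6616 nats

H(X|Y) = H(X,Y) - H(Y) = 1.7329 - 0.6616 = 1.0713 nats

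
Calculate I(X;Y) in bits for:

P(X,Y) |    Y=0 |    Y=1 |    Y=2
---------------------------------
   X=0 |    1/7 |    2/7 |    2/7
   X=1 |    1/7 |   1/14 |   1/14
0.0617 bits

Mutual information: I(X;Y) = H(X) + H(Y) - H(X,Y)

Marginals:
P(X) = (5/7, 2/7), H(X) = 0.8631 bits
P(Y) = (2/7, 5/14, 5/14), H(Y) = 1.5774 bits

Joint entropy: H(X,Y) = 2.3788 bits

I(X;Y) = 0.8631 + 1.5774 - 2.3788 = 0.0617 bits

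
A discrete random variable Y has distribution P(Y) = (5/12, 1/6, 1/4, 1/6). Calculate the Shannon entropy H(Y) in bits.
1.8879 bits

Shannon entropy is H(X) = -Σ p(x) log p(x).

For P = (5/12, 1/6, 1/4, 1/6):
H = -5/12 × log_2(5/12) -1/6 × log_2(1/6) -1/4 × log_2(1/4) -1/6 × log_2(1/6)
H = 1.8879 bits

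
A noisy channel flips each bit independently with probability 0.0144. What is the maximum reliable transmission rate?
0.8913 bits

For a binary symmetric channel (BSC) with error probability p:
Capacity C = 1 - H(p) bits per symbol

where H(p) = -p log₂(p) - (1-p) log₂(1-p) is the binary entropy function.

H(0.0144) = 0.1087 bits
C = 1 - 0.1087 = 0.8913 bits per symbol

This means we can reliably transmit up to 0.8913 bits of information per channel use.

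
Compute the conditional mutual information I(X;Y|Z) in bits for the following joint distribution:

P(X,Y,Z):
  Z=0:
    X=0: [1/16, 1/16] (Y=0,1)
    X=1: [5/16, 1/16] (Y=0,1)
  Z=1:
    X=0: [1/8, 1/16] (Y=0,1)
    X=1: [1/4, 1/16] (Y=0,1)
0.0447 bits

Conditional mutual information: I(X;Y|Z) = H(X|Z) + H(Y|Z) - H(X,Y|Z)

H(Z) = 1.0000
H(X,Z) = 1.8829 → H(X|Z) = 0.8829
H(Y,Z) = 1.8113 → H(Y|Z) = 0.8113
H(X,Y,Z) = 2.6494 → H(X,Y|Z) = 1.6494

I(X;Y|Z) = 0.8829 + 0.8113 - 1.6494 = 0.0447 bits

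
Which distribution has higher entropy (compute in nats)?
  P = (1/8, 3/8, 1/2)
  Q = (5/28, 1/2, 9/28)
Q

Computing entropies in nats:
H(P) = 0.9743
H(Q) = 1.0190

Distribution Q has higher entropy.

Intuition: The distribution closer to uniform (more spread out) has higher entropy.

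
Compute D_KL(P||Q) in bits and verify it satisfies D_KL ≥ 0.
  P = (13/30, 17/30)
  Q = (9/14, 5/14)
0.1308 bits

KL divergence satisfies the Gibbs inequality: D_KL(P||Q) ≥ 0 for all distributions P, Q.

D_KL(P||Q) = Σ p(x) log(p(x)/q(x))
Term by term:
  x=0: 13/30 × log_2[(13/30)/(9/14)] = -0.2466
  x=1: 17/30 × log_2[(17/30)/(5/14)] = 0.3774
D_KL(P||Q) = 0.1308 bits

D_KL(P||Q) = 0.1308 ≥ 0 ✓

This non-negativity is a fundamental property: relative entropy cannot be negative because it measures how different Q is from P.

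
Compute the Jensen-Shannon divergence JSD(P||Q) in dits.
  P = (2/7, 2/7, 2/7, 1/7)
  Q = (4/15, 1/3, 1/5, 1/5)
0.0032 dits

Jensen-Shannon divergence is:
JSD(P||Q) = 0.5 × D_KL(P||M) + 0.5 × D_KL(Q||M)
where M = 0.5 × (P + Q) is the mixture distribution.

M = 0.5 × (2/7, 2/7, 2/7, 1/7) + 0.5 × (4/15, 1/3, 1/5, 1/5) = (0.27619, 0.309524, 0.242857, 6/35)

D_KL(P||M) = 0.0031 dits
D_KL(Q||M) = 0.0032 dits

JSD(P||Q) = 0.5 × 0.0031 + 0.5 × 0.0032 = 0.0032 dits

Unlike KL divergence, JSD is symmetric and bounded: 0 ≤ JSD ≤ log(2).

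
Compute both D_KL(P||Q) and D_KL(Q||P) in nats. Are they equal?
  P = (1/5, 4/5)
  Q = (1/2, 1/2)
D_KL(P||Q) = 0.1927, D_KL(Q||P) = 0.2231

KL divergence is not symmetric: D_KL(P||Q) ≠ D_KL(Q||P) in general.

D_KL(P||Q) = 0.1927 nats
D_KL(Q||P) = 0.2231 nats

No, they are not equal!

This asymmetry is why KL divergence is not a true distance metric.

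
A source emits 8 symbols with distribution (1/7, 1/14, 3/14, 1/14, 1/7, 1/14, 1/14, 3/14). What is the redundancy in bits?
0.1576 bits

Redundancy measures how far a source is from maximum entropy:
R = H_max - H(X)

Maximum entropy for 8 symbols: H_max = log_2(8) = 3.0000 bits
Actual entropy: H(X) = 2.8424 bits
Redundancy: R = 3.0000 - 2.8424 = 0.1576 bits

This redundancy represents potential for compression: the source could be compressed by 0.1576 bits per symbol.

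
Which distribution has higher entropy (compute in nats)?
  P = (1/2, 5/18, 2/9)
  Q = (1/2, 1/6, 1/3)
P

Computing entropies in nats:
H(P) = 1.0366
H(Q) = 1.0114

Distribution P has higher entropy.

Intuition: The distribution closer to uniform (more spread out) has higher entropy.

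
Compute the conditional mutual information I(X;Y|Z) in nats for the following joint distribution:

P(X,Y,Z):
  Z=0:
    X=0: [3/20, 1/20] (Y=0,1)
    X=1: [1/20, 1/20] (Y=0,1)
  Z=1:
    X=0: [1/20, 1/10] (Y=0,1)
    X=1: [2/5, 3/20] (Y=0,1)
0.0477 nats

Conditional mutual information: I(X;Y|Z) = H(X|Z) + H(Y|Z) - H(X,Y|Z)

H(Z) = 0.6109
H(X,Z) = 1.1655 → H(X|Z) = 0.5547
H(Y,Z) = 1.2580 → H(Y|Z) = 0.6472
H(X,Y,Z) = 1.7651 → H(X,Y|Z) = 1.1542

I(X;Y|Z) = 0.5547 + 0.6472 - 1.1542 = 0.0477 nats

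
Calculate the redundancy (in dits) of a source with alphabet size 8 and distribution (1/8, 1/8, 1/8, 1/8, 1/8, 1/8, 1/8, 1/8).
0.0000 dits

Redundancy measures how far a source is from maximum entropy:
R = H_max - H(X)

Maximum entropy for 8 symbols: H_max = log_10(8) = 0.9031 dits
Actual entropy: H(X) = 0.9031 dits
Redundancy: R = 0.9031 - 0.9031 = 0.0000 dits

This redundancy represents potential for compression: the source could be compressed by 0.0000 dits per symbol.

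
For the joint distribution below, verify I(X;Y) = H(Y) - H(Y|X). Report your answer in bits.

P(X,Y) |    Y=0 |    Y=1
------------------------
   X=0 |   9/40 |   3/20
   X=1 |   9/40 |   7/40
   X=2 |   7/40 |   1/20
I(X;Y) = 0.0229 bits

Mutual information has multiple equivalent forms:
- I(X;Y) = H(X) - H(X|Y)
- I(X;Y) = H(Y) - H(Y|X)
- I(X;Y) = H(X) + H(Y) - H(X,Y)

Computing all quantities:
H(X) = 1.5436, H(Y) = 0.9544, H(X,Y) = 2.4751
H(X|Y) = 1.5207, H(Y|X) = 0.9315

Verification:
H(X) - H(X|Y) = 1.5436 - 1.5207 = 0.0229
H(Y) - H(Y|X) = 0.9544 - 0.9315 = 0.0229
H(X) + H(Y) - H(X,Y) = 1.5436 + 0.9544 - 2.4751 = 0.0229

All forms give I(X;Y) = 0.0229 bits. ✓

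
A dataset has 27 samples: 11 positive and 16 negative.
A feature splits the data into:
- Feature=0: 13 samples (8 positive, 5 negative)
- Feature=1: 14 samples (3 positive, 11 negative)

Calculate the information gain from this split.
0.1236 bits

Information Gain = H(Y) - H(Y|Feature)

Before split:
P(positive) = 11/27 = 0.4074
H(Y) = 0.9751 bits

After split:
Feature=0: H = 0.9612 bits (weight = 13/27)
Feature=1: H = 0.7496 bits (weight = 14/27)
H(Y|Feature) = (13/27)×0.9612 + (14/27)×0.7496 = 0.8515 bits

Information Gain = 0.9751 - 0.8515 = 0.1236 bits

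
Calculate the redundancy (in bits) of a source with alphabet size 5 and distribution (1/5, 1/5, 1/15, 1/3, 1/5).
0.1400 bits

Redundancy measures how far a source is from maximum entropy:
R = H_max - H(X)

Maximum entropy for 5 symbols: H_max = log_2(5) = 2.3219 bits
Actual entropy: H(X) = 2.1819 bits
Redundancy: R = 2.3219 - 2.1819 = 0.1400 bits

This redundancy represents potential for compression: the source could be compressed by 0.1400 bits per symbol.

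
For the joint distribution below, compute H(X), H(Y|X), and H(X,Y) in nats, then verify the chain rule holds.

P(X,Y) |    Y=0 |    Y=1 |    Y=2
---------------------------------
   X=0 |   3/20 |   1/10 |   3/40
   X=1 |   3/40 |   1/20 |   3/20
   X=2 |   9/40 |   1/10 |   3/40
H(X,Y) = 2.0979, H(X) = 1.0868, H(Y|X) = 1.0111 (all in nats)

Chain rule: H(X,Y) = H(X) + H(Y|X)

Left side — joint entropy directly:
H(X,Y) = -Σ p(x,y) log p(x,y) = 2.0979 nats

Right side — compute H(Y|X) from the conditional distributions:
P(X) = (13/40, 11/40, 2/5), so H(X) = 1.0868 nats
H(Y|X) = Σ_x P(X=x) · H(Y|X=x):
  P(Y|X=0) = (6/13, 4/13, 3/13), H(Y|X=0) = 1.0579, weight P(X=0) = 13/40
  P(Y|X=1) = (3/11, 2/11, 6/11), H(Y|X=1) = 0.9949, weight P(X=1) = 11/40
  P(Y|X=2) = (9/16, 1/4, 3/16), H(Y|X=2) = 0.9841, weight P(X=2) = 2/5
H(Y|X) = 1.0111 nats

H(X) + H(Y|X) = 1.0868 + 1.0111 = 2.0979 nats

Both sides equal 2.0979 nats. ✓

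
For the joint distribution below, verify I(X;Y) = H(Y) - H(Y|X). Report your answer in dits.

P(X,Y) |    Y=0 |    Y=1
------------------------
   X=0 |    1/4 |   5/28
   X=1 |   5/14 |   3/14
I(X;Y) = 0.0004 dits

Mutual information has multiple equivalent forms:
- I(X;Y) = H(X) - H(X|Y)
- I(X;Y) = H(Y) - H(Y|X)
- I(X;Y) = H(X) + H(Y) - H(X,Y)

Computing all quantities:
H(X) = 0.2966, H(Y) = 0.2910, H(X,Y) = 0.5872
H(X|Y) = 0.2962, H(Y|X) = 0.2906

Verification:
H(X) - H(X|Y) = 0.2966 - 0.2962 = 0.0004
H(Y) - H(Y|X) = 0.2910 - 0.2906 = 0.0004
H(X) + H(Y) - H(X,Y) = 0.2966 + 0.2910 - 0.5872 = 0.0004

All forms give I(X;Y) = 0.0004 dits. ✓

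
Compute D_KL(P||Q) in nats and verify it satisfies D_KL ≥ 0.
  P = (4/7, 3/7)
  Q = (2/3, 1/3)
0.0196 nats

KL divergence satisfies the Gibbs inequality: D_KL(P||Q) ≥ 0 for all distributions P, Q.

D_KL(P||Q) = Σ p(x) log(p(x)/q(x))
Term by term:
  x=0: 4/7 × log_e[(4/7)/(2/3)] = -0.0881
  x=1: 3/7 × log_e[(3/7)/(1/3)] = 0.1077
D_KL(P||Q) = 0.0196 nats

D_KL(P||Q) = 0.0196 ≥ 0 ✓

This non-negativity is a fundamental property: relative entropy cannot be negative because it measures how different Q is from P.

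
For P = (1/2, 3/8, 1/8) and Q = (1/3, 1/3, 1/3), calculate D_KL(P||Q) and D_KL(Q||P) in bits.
D_KL(P||Q) = 0.1793, D_KL(Q||P) = 0.2200

KL divergence is not symmetric: D_KL(P||Q) ≠ D_KL(Q||P) in general.

D_KL(P||Q) = 0.1793 bits
D_KL(Q||P) = 0.2200 bits

No, they are not equal!

This asymmetry is why KL divergence is not a true distance metric.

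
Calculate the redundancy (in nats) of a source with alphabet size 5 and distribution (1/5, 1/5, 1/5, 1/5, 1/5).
0.0000 nats

Redundancy measures how far a source is from maximum entropy:
R = H_max - H(X)

Maximum entropy for 5 symbols: H_max = log_e(5) = 1.6094 nats
Actual entropy: H(X) = 1.6094 nats
Redundancy: R = 1.6094 - 1.6094 = 0.0000 nats

This redundancy represents potential for compression: the source could be compressed by 0.0000 nats per symbol.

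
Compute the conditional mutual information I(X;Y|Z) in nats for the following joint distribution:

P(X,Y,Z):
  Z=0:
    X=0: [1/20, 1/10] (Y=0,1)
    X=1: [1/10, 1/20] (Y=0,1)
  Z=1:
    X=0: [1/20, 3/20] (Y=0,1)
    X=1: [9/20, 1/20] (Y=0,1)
0.1608 nats

Conditional mutual information: I(X;Y|Z) = H(X|Z) + H(Y|Z) - H(X,Y|Z)

H(Z) = 0.6109
H(X,Z) = 1.2376 → H(X|Z) = 0.6267
H(Y,Z) = 1.2376 → H(Y|Z) = 0.6267
H(X,Y,Z) = 1.7036 → H(X,Y|Z) = 1.0927

I(X;Y|Z) = 0.6267 + 0.6267 - 1.0927 = 0.1608 nats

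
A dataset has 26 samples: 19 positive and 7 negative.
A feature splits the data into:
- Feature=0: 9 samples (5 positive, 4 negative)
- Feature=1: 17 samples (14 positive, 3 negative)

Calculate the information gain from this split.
0.0577 bits

Information Gain = H(Y) - H(Y|Feature)

Before split:
P(positive) = 19/26 = 0.7308
H(Y) = 0.8404 bits

After split:
Feature=0: H = 0.9911 bits (weight = 9/26)
Feature=1: H = 0.6723 bits (weight = 17/26)
H(Y|Feature) = (9/26)×0.9911 + (17/26)×0.6723 = 0.7826 bits

Information Gain = 0.8404 - 0.7826 = 0.0577 bits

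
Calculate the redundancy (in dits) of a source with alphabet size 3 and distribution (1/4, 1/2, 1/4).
0.0256 dits

Redundancy measures how far a source is from maximum entropy:
R = H_max - H(X)

Maximum entropy for 3 symbols: H_max = log_10(3) = 0.4771 dits
Actual entropy: H(X) = 0.4515 dits
Redundancy: R = 0.4771 - 0.4515 = 0.0256 dits

This redundancy represents potential for compression: the source could be compressed by 0.0256 dits per symbol.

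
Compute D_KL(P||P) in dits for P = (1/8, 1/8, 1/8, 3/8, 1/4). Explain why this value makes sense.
0.0000 dits

KL divergence satisfies the Gibbs inequality: D_KL(P||Q) ≥ 0 for all distributions P, Q.

D_KL(P||Q) = Σ p(x) log(p(x)/q(x))
Each term is p(x) × log_10(p(x)/p(x)) = p(x) × log_10(1) = 0, so the sum is 0.
D_KL(P||Q) = 0.0000 dits

When P = Q, the KL divergence is exactly 0, as there is no 'divergence' between identical distributions.

This non-negativity is a fundamental property: relative entropy cannot be negative because it measures how different Q is from P.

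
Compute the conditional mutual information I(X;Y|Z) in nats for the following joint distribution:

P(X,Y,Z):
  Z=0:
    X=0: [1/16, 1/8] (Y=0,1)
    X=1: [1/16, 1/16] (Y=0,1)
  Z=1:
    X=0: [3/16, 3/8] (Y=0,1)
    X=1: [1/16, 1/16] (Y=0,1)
0.0103 nats

Conditional mutual information: I(X;Y|Z) = H(X|Z) + H(Y|Z) - H(X,Y|Z)

H(Z) = 0.6211
H(X,Z) = 1.1574 → H(X|Z) = 0.5363
H(Y,Z) = 1.2820 → H(Y|Z) = 0.6610
H(X,Y,Z) = 1.8080 → H(X,Y|Z) = 1.1870

I(X;Y|Z) = 0.5363 + 0.6610 - 1.1870 = 0.0103 nats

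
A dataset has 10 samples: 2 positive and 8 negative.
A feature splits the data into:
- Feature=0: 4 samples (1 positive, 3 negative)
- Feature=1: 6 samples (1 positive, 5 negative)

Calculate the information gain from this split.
0.0074 bits

Information Gain = H(Y) - H(Y|Feature)

Before split:
P(positive) = 2/10 = 0.2000
H(Y) = 0.7219 bits

After split:
Feature=0: H = 0.8113 bits (weight = 4/10)
Feature=1: H = 0.6500 bits (weight = 6/10)
H(Y|Feature) = (4/10)×0.8113 + (6/10)×0.6500 = 0.7145 bits

Information Gain = 0.7219 - 0.7145 = 0.0074 bits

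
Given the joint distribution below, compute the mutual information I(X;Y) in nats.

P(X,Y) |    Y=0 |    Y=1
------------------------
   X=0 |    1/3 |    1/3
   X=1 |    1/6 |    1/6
0.0000 nats

Mutual information: I(X;Y) = H(X) + H(Y) - H(X,Y)

Marginals:
P(X) = (2/3, 1/3), H(X) = 0.6365 nats
P(Y) = (1/2, 1/2), H(Y) = 0.6931 nats

Joint entropy: H(X,Y) = 1.3297 nats

I(X;Y) = 0.6365 + 0.6931 - 1.3297 = 0.0000 nats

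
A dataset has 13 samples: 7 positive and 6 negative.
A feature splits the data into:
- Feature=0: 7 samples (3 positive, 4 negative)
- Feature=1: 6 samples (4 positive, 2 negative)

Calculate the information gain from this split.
0.0414 bits

Information Gain = H(Y) - H(Y|Feature)

Before split:
P(positive) = 7/13 = 0.5385
H(Y) = 0.9957 bits

After split:
Feature=0: H = 0.9852 bits (weight = 7/13)
Feature=1: H = 0.9183 bits (weight = 6/13)
H(Y|Feature) = (7/13)×0.9852 + (6/13)×0.9183 = 0.9543 bits

Information Gain = 0.9957 - 0.9543 = 0.0414 bits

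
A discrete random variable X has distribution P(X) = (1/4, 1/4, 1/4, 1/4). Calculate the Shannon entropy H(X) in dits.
0.6021 dits

Shannon entropy is H(X) = -Σ p(x) log p(x).

For P = (1/4, 1/4, 1/4, 1/4):
H = -1/4 × log_10(1/4) -1/4 × log_10(1/4) -1/4 × log_10(1/4) -1/4 × log_10(1/4)
H = 0.6021 dits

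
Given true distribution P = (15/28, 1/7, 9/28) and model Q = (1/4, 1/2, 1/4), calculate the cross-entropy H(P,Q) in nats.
1.2873 nats

Cross-entropy: H(P,Q) = -Σ p(x) log q(x)

Alternatively: H(P,Q) = H(P) + D_KL(P||Q)
H(P) = 0.9772 nats
D_KL(P||Q) = 0.3101 nats

H(P,Q) = 0.9772 + 0.3101 = 1.2873 nats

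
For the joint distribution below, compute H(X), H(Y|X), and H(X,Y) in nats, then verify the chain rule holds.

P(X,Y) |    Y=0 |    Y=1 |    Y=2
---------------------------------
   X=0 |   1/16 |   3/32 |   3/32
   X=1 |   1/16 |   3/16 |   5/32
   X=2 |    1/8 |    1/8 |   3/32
H(X,Y) = 2.1361, H(X) = 1.0796, H(Y|X) = 1.0565 (all in nats)

Chain rule: H(X,Y) = H(X) + H(Y|X)

Left side — joint entropy directly:
H(X,Y) = -Σ p(x,y) log p(x,y) = 2.1361 nats

Right side — compute H(Y|X) from the conditional distributions:
P(X) = (1/4, 13/32, 11/32), so H(X) = 1.0796 nats
H(Y|X) = Σ_x P(X=x) · H(Y|X=x):
  P(Y|X=0) = (1/4, 3/8, 3/8), H(Y|X=0) = 1.0822, weight P(X=0) = 1/4
  P(Y|X=1) = (2/13, 6/13, 5/13), H(Y|X=1) = 1.0123, weight P(X=1) = 13/32
  P(Y|X=2) = (4/11, 4/11, 3/11), H(Y|X=2) = 1.0901, weight P(X=2) = 11/32
H(Y|X) = 1.0565 nats

H(X) + H(Y|X) = 1.0796 + 1.0565 = 2.1361 nats

Both sides equal 2.1361 nats. ✓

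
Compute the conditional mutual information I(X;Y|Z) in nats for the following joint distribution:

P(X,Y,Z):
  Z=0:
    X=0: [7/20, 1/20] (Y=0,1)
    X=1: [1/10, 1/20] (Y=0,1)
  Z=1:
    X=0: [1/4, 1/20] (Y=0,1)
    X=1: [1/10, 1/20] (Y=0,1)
0.0223 nats

Conditional mutual information: I(X;Y|Z) = H(X|Z) + H(Y|Z) - H(X,Y|Z)

H(Z) = 0.6881
H(X,Z) = 1.2968 → H(X|Z) = 0.6087
H(Y,Z) = 1.1873 → H(Y|Z) = 0.4991
H(X,Y,Z) = 1.7737 → H(X,Y|Z) = 1.0855

I(X;Y|Z) = 0.6087 + 0.4991 - 1.0855 = 0.0223 nats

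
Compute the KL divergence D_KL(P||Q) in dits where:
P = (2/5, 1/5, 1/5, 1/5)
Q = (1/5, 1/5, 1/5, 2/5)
0.0602 dits

KL divergence: D_KL(P||Q) = Σ p(x) log(p(x)/q(x))

Computing term by term:
  x=0: 2/5 × log_10[(2/5)/(1/5)] = 2/5 × 0.3010 = 0.1204
  x=1: 1/5 × log_10[(1/5)/(1/5)] = 1/5 × 0.0000 = 0.0000
  x=2: 1/5 × log_10[(1/5)/(1/5)] = 1/5 × 0.0000 = 0.0000
  x=3: 1/5 × log_10[(1/5)/(2/5)] = 1/5 × -0.3010 = -0.0602

D_KL(P||Q) = 0.0602 dits

Note: KL divergence is always non-negative and equals 0 iff P = Q.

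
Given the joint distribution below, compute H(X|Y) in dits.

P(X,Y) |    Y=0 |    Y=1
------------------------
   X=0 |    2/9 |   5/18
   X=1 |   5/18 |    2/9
0.2983 dits

Using the chain rule: H(X|Y) = H(X,Y) - H(Y)

First, compute H(X,Y) = 0.5994 dits

Marginal P(Y) = (1/2, 1/2)
H(Y) = 0.3010 dits

H(X|Y) = H(X,Y) - H(Y) = 0.5994 - 0.3010 = 0.2983 dits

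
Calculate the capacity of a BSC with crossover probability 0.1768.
0.3270 bits

For a binary symmetric channel (BSC) with error probability p:
Capacity C = 1 - H(p) bits per symbol

where H(p) = -p log₂(p) - (1-p) log₂(1-p) is the binary entropy function.

H(0.1768) = 0.6730 bits
C = 1 - 0.6730 = 0.3270 bits per symbol

This means we can reliably transmit up to 0.3270 bits of information per channel use.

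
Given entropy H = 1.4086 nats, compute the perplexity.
4.0902

Perplexity is e^H (or exp(H) for natural log).

H = 1.4086 nats
Perplexity = e^1.4086 = 4.0902

Interpretation: The model's uncertainty is equivalent to choosing uniformly among 4.1 options.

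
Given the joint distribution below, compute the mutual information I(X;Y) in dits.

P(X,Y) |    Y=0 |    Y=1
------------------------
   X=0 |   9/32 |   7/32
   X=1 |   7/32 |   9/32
0.0034 dits

Mutual information: I(X;Y) = H(X) + H(Y) - H(X,Y)

Marginals:
P(X) = (1/2, 1/2), H(X) = 0.3010 dits
P(Y) = (1/2, 1/2), H(Y) = 0.3010 dits

Joint entropy: H(X,Y) = 0.5987 dits

I(X;Y) = 0.3010 + 0.3010 - 0.5987 = 0.0034 dits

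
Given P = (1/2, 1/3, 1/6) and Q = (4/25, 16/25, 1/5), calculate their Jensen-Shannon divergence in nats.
0.0713 nats

Jensen-Shannon divergence is:
JSD(P||Q) = 0.5 × D_KL(P||M) + 0.5 × D_KL(Q||M)
where M = 0.5 × (P + Q) is the mixture distribution.

M = 0.5 × (1/2, 1/3, 1/6) + 0.5 × (4/25, 16/25, 1/5) = (0.33, 0.486667, 0.183333)

D_KL(P||M) = 0.0657 nats
D_KL(Q||M) = 0.0769 nats

JSD(P||Q) = 0.5 × 0.0657 + 0.5 × 0.0769 = 0.0713 nats

Unlike KL divergence, JSD is symmetric and bounded: 0 ≤ JSD ≤ log(2).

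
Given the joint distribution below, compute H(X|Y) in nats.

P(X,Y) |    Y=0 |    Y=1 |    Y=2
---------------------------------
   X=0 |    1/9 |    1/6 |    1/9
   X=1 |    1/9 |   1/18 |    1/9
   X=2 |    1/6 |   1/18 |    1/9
1.0498 nats

Using the chain rule: H(X|Y) = H(X,Y) - H(Y)

First, compute H(X,Y) = 2.1391 nats

Marginal P(Y) = (7/18, 5/18, 1/3)
H(Y) = 1.0893 nats

H(X|Y) = H(X,Y) - H(Y) = 2.1391 - 1.0893 = 1.0498 nats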